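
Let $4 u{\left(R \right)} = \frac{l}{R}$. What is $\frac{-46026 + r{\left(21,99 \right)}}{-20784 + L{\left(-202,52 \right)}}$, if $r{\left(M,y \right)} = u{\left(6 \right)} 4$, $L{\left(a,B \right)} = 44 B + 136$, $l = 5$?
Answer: $\frac{276151}{110160} \approx 2.5068$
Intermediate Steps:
$L{\left(a,B \right)} = 136 + 44 B$
$u{\left(R \right)} = \frac{5}{4 R}$ ($u{\left(R \right)} = \frac{5 \frac{1}{R}}{4} = \frac{5}{4 R}$)
$r{\left(M,y \right)} = \frac{5}{6}$ ($r{\left(M,y \right)} = \frac{5}{4 \cdot 6} \cdot 4 = \frac{5}{4} \cdot \frac{1}{6} \cdot 4 = \frac{5}{24} \cdot 4 = \frac{5}{6}$)
$\frac{-46026 + r{\left(21,99 \right)}}{-20784 + L{\left(-202,52 \right)}} = \frac{-46026 + \frac{5}{6}}{-20784 + \left(136 + 44 \cdot 52\right)} = - \frac{276151}{6 \left(-20784 + \left(136 + 2288\right)\right)} = - \frac{276151}{6 \left(-20784 + 2424\right)} = - \frac{276151}{6 \left(-18360\right)} = \left(- \frac{276151}{6}\right) \left(- \frac{1}{18360}\right) = \frac{276151}{110160}$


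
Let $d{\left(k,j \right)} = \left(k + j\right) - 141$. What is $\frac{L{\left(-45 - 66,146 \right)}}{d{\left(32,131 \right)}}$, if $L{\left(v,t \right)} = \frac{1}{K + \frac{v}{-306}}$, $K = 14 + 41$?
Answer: $\frac{51}{62117} \approx 0.00082103$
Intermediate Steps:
$K = 55$
$L{\left(v,t \right)} = \frac{1}{55 - \frac{v}{306}}$ ($L{\left(v,t \right)} = \frac{1}{55 + \frac{v}{-306}} = \frac{1}{55 + v \left(- \frac{1}{306}\right)} = \frac{1}{55 - \frac{v}{306}}$)
$d{\left(k,j \right)} = -141 + j + k$ ($d{\left(k,j \right)} = \left(j + k\right) - 141 = -141 + j + k$)
$\frac{L{\left(-45 - 66,146 \right)}}{d{\left(32,131 \right)}} = \frac{\left(-306\right) \frac{1}{-16830 - 111}}{-141 + 131 + 32} = \frac{\left(-306\right) \frac{1}{-16830 - 111}}{22} = - \frac{306}{-16830 - 111} \cdot \frac{1}{22} = - \frac{306}{-16941} \cdot \frac{1}{22} = \left(-306\right) \left(- \frac{1}{16941}\right) \frac{1}{22} = \frac{102}{5647} \cdot \frac{1}{22} = \frac{51}{62117}$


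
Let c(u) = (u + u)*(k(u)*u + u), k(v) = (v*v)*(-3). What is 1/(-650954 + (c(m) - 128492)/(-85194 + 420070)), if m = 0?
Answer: -83719/54497250049 ≈ -1.5362e-6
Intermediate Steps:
k(v) = -3*v² (k(v) = v²*(-3) = -3*v²)
c(u) = 2*u*(u - 3*u³) (c(u) = (u + u)*((-3*u²)*u + u) = (2*u)*(-3*u³ + u) = (2*u)*(u - 3*u³) = 2*u*(u - 3*u³))
1/(-650954 + (c(m) - 128492)/(-85194 + 420070)) = 1/(-650954 + (0²*(2 - 6*0²) - 128492)/(-85194 + 420070)) = 1/(-650954 + (0*(2 - 6*0) - 128492)/334876) = 1/(-650954 + (0*(2 + 0) - 128492)*(1/334876)) = 1/(-650954 + (0*2 - 128492)*(1/334876)) = 1/(-650954 + (0 - 128492)*(1/334876)) = 1/(-650954 - 128492*1/334876) = 1/(-650954 - 32123/83719) = 1/(-54497250049/83719) = -83719/54497250049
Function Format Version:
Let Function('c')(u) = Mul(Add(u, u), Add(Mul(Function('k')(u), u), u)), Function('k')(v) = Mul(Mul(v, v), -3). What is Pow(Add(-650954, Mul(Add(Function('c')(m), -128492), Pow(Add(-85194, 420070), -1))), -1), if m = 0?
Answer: Rational(-83719, 54497250049) ≈ -1.5362e-6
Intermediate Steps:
Function('k')(v) = Mul(-3, Pow(v, 2)) (Function('k')(v) = Mul(Pow(v, 2), -3) = Mul(-3, Pow(v, 2)))
Function('c')(u) = Mul(2, u, Add(u, Mul(-3, Pow(u, 3)))) (Function('c')(u) = Mul(Add(u, u), Add(Mul(Mul(-3, Pow(u, 2)), u), u)) = Mul(Mul(2, u), Add(Mul(-3, Pow(u, 3)), u)) = Mul(Mul(2, u), Add(u, Mul(-3, Pow(u, 3)))) = Mul(2, u, Add(u, Mul(-3, Pow(u, 3)))))
Pow(Add(-650954, Mul(Add(Function('c')(m), -128492), Pow(Add(-85194, 420070), -1))), -1) = Pow(Add(-650954, Mul(Add(Mul(Pow(0, 2), Add(2, Mul(-6, Pow(0, 2)))), -128492), Pow(Add(-85194, 420070), -1))), -1) = Pow(Add(-650954, Mul(Add(Mul(0, Add(2, Mul(-6, 0))), -128492), Pow(334876, -1))), -1) = Pow(Add(-650954, Mul(Add(Mul(0, Add(2, 0)), -128492), Rational(1, 334876))), -1) = Pow(Add(-650954, Mul(Add(Mul(0, 2), -128492), Rational(1, 334876))), -1) = Pow(Add(-650954, Mul(Add(0, -128492), Rational(1, 334876))), -1) = Pow(Add(-650954, Mul(-128492, Rational(1, 334876))), -1) = Pow(Add(-650954, Rational(-32123, 83719)), -1) = Pow(Rational(-54497250049, 83719), -1) = Rational(-83719, 54497250049)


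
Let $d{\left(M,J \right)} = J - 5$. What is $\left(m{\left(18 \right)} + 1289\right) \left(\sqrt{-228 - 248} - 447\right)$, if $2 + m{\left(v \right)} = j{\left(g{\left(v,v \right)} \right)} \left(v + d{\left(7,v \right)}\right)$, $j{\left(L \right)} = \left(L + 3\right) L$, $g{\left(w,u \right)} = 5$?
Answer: $-1129569 + 5054 i \sqrt{119} \approx -1.1296 \cdot 10^{6} + 55133.0 i$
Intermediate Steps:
$j{\left(L \right)} = L \left(3 + L\right)$ ($j{\left(L \right)} = \left(3 + L\right) L = L \left(3 + L\right)$)
$d{\left(M,J \right)} = -5 + J$
$m{\left(v \right)} = -202 + 80 v$ ($m{\left(v \right)} = -2 + 5 \left(3 + 5\right) \left(v + \left(-5 + v\right)\right) = -2 + 5 \cdot 8 \left(-5 + 2 v\right) = -2 + 40 \left(-5 + 2 v\right) = -2 + \left(-200 + 80 v\right) = -202 + 80 v$)
$\left(m{\left(18 \right)} + 1289\right) \left(\sqrt{-228 - 248} - 447\right) = \left(\left(-202 + 80 \cdot 18\right) + 1289\right) \left(\sqrt{-228 - 248} - 447\right) = \left(\left(-202 + 1440\right) + 1289\right) \left(\sqrt{-476} - 447\right) = \left(1238 + 1289\right) \left(2 i \sqrt{119} - 447\right) = 2527 \left(-447 + 2 i \sqrt{119}\right) = -1129569 + 5054 i \sqrt{119}$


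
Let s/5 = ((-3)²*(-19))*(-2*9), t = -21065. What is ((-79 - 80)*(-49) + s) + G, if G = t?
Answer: 2116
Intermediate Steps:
G = -21065
s = 15390 (s = 5*(((-3)²*(-19))*(-2*9)) = 5*((9*(-19))*(-18)) = 5*(-171*(-18)) = 5*3078 = 15390)
((-79 - 80)*(-49) + s) + G = ((-79 - 80)*(-49) + 15390) - 21065 = (-159*(-49) + 15390) - 21065 = (7791 + 15390) - 21065 = 23181 - 21065 = 2116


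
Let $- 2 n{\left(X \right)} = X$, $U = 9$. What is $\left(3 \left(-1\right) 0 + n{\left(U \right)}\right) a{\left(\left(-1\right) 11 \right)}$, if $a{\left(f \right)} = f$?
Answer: $\frac{99}{2} \approx 49.5$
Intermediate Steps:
$n{\left(X \right)} = - \frac{X}{2}$
$\left(3 \left(-1\right) 0 + n{\left(U \right)}\right) a{\left(\left(-1\right) 11 \right)} = \left(3 \left(-1\right) 0 - \frac{9}{2}\right) \left(\left(-1\right) 11\right) = \left(\left(-3\right) 0 - \frac{9}{2}\right) \left(-11\right) = \left(0 - \frac{9}{2}\right) \left(-11\right) = \left(- \frac{9}{2}\right) \left(-11\right) = \frac{99}{2}$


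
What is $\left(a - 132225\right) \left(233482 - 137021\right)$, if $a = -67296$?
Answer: $-19245995181$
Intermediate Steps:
$\left(a - 132225\right) \left(233482 - 137021\right) = \left(-67296 - 132225\right) \left(233482 - 137021\right) = \left(-199521\right) 96461 = -19245995181$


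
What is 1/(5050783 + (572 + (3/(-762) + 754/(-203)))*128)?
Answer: 889/4554812007 ≈ 1.9518e-7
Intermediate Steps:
1/(5050783 + (572 + (3/(-762) + 754/(-203)))*128) = 1/(5050783 + (572 + (3*(-1/762) + 754*(-1/203)))*128) = 1/(5050783 + (572 + (-1/254 - 26/7))*128) = 1/(5050783 + (572 - 6611/1778)*128) = 1/(5050783 + (1010405/1778)*128) = 1/(5050783 + 64665920/889) = 1/(4554812007/889) = 889/4554812007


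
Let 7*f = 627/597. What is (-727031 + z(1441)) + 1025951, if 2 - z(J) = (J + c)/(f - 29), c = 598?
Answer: 12015917663/40188 ≈ 2.9899e+5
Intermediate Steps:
f = 209/1393 (f = (627/597)/7 = (627*(1/597))/7 = (1/7)*(209/199) = 209/1393 ≈ 0.15004)
z(J) = 456695/20094 + 1393*J/40188 (z(J) = 2 - (J + 598)/(209/1393 - 29) = 2 - (598 + J)/(-40188/1393) = 2 - (598 + J)*(-1393)/40188 = 2 - (-416507/20094 - 1393*J/40188) = 2 + (416507/20094 + 1393*J/40188) = 456695/20094 + 1393*J/40188)
(-727031 + z(1441)) + 1025951 = (-727031 + (456695/20094 + (1393/40188)*1441)) + 1025951 = (-727031 + (456695/20094 + 2007313/40188)) + 1025951 = (-727031 + 2920703/40188) + 1025951 = -29215001125/40188 + 1025951 = 12015917663/40188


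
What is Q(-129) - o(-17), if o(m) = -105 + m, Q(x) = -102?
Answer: 20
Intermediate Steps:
Q(-129) - o(-17) = -102 - (-105 - 17) = -102 - 1*(-122) = -102 + 122 = 20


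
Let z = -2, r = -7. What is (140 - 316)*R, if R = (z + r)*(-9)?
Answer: -14256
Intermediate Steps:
R = 81 (R = (-2 - 7)*(-9) = -9*(-9) = 81)
(140 - 316)*R = (140 - 316)*81 = -176*81 = -14256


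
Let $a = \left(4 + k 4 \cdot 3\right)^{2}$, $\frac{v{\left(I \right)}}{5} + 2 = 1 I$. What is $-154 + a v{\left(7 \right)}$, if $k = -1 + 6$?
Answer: $102246$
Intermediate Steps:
$k = 5$
$v{\left(I \right)} = -10 + 5 I$ ($v{\left(I \right)} = -10 + 5 \cdot 1 I = -10 + 5 I$)
$a = 4096$ ($a = \left(4 + 5 \cdot 4 \cdot 3\right)^{2} = \left(4 + 20 \cdot 3\right)^{2} = \left(4 + 60\right)^{2} = 64^{2} = 4096$)
$-154 + a v{\left(7 \right)} = -154 + 4096 \left(-10 + 5 \cdot 7\right) = -154 + 4096 \left(-10 + 35\right) = -154 + 4096 \cdot 25 = -154 + 102400 = 102246$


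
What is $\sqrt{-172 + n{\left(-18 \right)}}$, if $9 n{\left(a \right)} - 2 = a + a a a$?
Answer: $\frac{86 i}{3} \approx 28.667 i$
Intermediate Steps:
$n{\left(a \right)} = \frac{2}{9} + \frac{a}{9} + \frac{a^{3}}{9}$ ($n{\left(a \right)} = \frac{2}{9} + \frac{a + a a a}{9} = \frac{2}{9} + \frac{a + a^{2} a}{9} = \frac{2}{9} + \frac{a + a^{3}}{9} = \frac{2}{9} + \left(\frac{a}{9} + \frac{a^{3}}{9}\right) = \frac{2}{9} + \frac{a}{9} + \frac{a^{3}}{9}$)
$\sqrt{-172 + n{\left(-18 \right)}} = \sqrt{-172 + \left(\frac{2}{9} + \frac{1}{9} \left(-18\right) + \frac{\left(-18\right)^{3}}{9}\right)} = \sqrt{-172 + \left(\frac{2}{9} - 2 + \frac{1}{9} \left(-5832\right)\right)} = \sqrt{-172 - \frac{5848}{9}} = \sqrt{- \frac{7396}{9}} = \frac{86 i}{3}$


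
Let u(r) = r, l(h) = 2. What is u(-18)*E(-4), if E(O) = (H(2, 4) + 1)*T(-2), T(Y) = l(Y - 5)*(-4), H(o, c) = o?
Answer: 432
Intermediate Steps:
T(Y) = -8 (T(Y) = 2*(-4) = -8)
E(O) = -24 (E(O) = (2 + 1)*(-8) = 3*(-8) = -24)
u(-18)*E(-4) = -18*(-24) = 432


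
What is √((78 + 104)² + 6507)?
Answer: √39631 ≈ 199.08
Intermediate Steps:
√((78 + 104)² + 6507) = √(182² + 6507) = √(33124 + 6507) = √39631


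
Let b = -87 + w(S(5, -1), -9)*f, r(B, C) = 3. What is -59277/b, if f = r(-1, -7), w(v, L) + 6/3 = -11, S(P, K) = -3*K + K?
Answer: 19759/42 ≈ 470.45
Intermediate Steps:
S(P, K) = -2*K
w(v, L) = -13 (w(v, L) = -2 - 11 = -13)
f = 3
b = -126 (b = -87 - 13*3 = -87 - 39 = -126)
-59277/b = -59277/(-126) = -59277*(-1/126) = 19759/42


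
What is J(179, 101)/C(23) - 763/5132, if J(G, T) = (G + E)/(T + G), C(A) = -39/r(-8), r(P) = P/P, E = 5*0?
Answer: -2312647/14010360 ≈ -0.16507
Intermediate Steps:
E = 0
r(P) = 1
C(A) = -39 (C(A) = -39/1 = -39*1 = -39)
J(G, T) = G/(G + T) (J(G, T) = (G + 0)/(T + G) = G/(G + T))
J(179, 101)/C(23) - 763/5132 = (179/(179 + 101))/(-39) - 763/5132 = (179/280)*(-1/39) - 763*1/5132 = (179*(1/280))*(-1/39) - 763/5132 = (179/280)*(-1/39) - 763/5132 = -179/10920 - 763/5132 = -2312647/14010360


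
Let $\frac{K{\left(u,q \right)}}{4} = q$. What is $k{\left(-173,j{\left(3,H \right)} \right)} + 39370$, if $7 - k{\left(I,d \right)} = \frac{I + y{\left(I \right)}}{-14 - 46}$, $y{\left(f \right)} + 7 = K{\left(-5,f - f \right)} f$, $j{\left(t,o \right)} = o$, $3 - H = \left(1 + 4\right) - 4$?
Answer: $39374$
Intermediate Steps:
$K{\left(u,q \right)} = 4 q$
$H = 2$ ($H = 3 - \left(\left(1 + 4\right) - 4\right) = 3 - \left(5 - 4\right) = 3 - 1 = 2$)
$y{\left(f \right)} = -7$ ($y{\left(f \right)} = -7 + 4 \left(f - f\right) f = -7 + 4 \cdot 0 f = -7 + 0 f = -7 + 0 = -7$)
$k{\left(I,d \right)} = \frac{413}{60} + \frac{I}{60}$ ($k{\left(I,d \right)} = 7 - \frac{I - 7}{-14 - 46} = 7 - \frac{-7 + I}{-60} = 7 - \left(-7 + I\right) \left(- \frac{1}{60}\right) = 7 - \left(\frac{7}{60} - \frac{I}{60}\right) = 7 + \left(- \frac{7}{60} + \frac{I}{60}\right) = \frac{413}{60} + \frac{I}{60}$)
$k{\left(-173,j{\left(3,H \right)} \right)} + 39370 = \left(\frac{413}{60} + \frac{1}{60} \left(-173\right)\right) + 39370 = \left(\frac{413}{60} - \frac{173}{60}\right) + 39370 = 4 + 39370 = 39374$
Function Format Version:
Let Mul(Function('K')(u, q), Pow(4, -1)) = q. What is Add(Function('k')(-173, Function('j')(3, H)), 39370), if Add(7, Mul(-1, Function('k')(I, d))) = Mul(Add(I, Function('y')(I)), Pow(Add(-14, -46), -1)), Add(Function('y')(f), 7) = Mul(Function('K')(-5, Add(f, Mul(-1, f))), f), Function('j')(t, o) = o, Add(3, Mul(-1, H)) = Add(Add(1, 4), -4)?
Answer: 39374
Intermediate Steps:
Function('K')(u, q) = Mul(4, q)
H = 2 (H = Add(3, Mul(-1, Add(Add(1, 4), -4))) = Add(3, Mul(-1, Add(5, -4))) = Add(3, Mul(-1, 1)) = Add(3, -1) = 2)
Function('y')(f) = -7 (Function('y')(f) = Add(-7, Mul(Mul(4, Add(f, Mul(-1, f))), f)) = Add(-7, Mul(Mul(4, 0), f)) = Add(-7, Mul(0, f)) = Add(-7, 0) = -7)
Function('k')(I, d) = Add(Rational(413, 60), Mul(Rational(1, 60), I)) (Function('k')(I, d) = Add(7, Mul(-1, Mul(Add(I, -7), Pow(Add(-14, -46), -1)))) = Add(7, Mul(-1, Mul(Add(-7, I), Pow(-60, -1)))) = Add(7, Mul(-1, Mul(Add(-7, I), Rational(-1, 60)))) = Add(7, Mul(-1, Add(Rational(7, 60), Mul(Rational(-1, 60), I)))) = Add(7, Add(Rational(-7, 60), Mul(Rational(1, 60), I))) = Add(Rational(413, 60), Mul(Rational(1, 60), I)))
Add(Function('k')(-173, Function('j')(3, H)), 39370) = Add(Add(Rational(413, 60), Mul(Rational(1, 60), -173)), 39370) = Add(Add(Rational(413, 60), Rational(-173, 60)), 39370) = Add(4, 39370) = 39374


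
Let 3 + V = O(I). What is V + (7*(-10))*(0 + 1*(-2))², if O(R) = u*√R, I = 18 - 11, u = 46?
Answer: -283 + 46*√7 ≈ -161.30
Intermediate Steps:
I = 7
O(R) = 46*√R
V = -3 + 46*√7 ≈ 118.70
V + (7*(-10))*(0 + 1*(-2))² = (-3 + 46*√7) + (7*(-10))*(0 + 1*(-2))² = (-3 + 46*√7) - 70*(0 - 2)² = (-3 + 46*√7) - 70*(-2)² = (-3 + 46*√7) - 70*4 = (-3 + 46*√7) - 280 = -283 + 46*√7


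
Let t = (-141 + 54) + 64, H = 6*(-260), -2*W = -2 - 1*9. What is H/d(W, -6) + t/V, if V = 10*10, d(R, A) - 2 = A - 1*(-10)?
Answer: -26023/100 ≈ -260.23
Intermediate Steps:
W = 11/2 (W = -(-2 - 1*9)/2 = -(-2 - 9)/2 = -½*(-11) = 11/2 ≈ 5.5000)
H = -1560
t = -23 (t = -87 + 64 = -23)
d(R, A) = 12 + A (d(R, A) = 2 + (A - 1*(-10)) = 2 + (A + 10) = 2 + (10 + A) = 12 + A)
V = 100
H/d(W, -6) + t/V = -1560/(12 - 6) - 23/100 = -1560/6 - 23*1/100 = -1560*⅙ - 23/100 = -260 - 23/100 = -26023/100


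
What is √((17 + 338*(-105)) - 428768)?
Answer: I*√464241 ≈ 681.35*I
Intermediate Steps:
√((17 + 338*(-105)) - 428768) = √((17 - 35490) - 428768) = √(-35473 - 428768) = √(-464241) = I*√464241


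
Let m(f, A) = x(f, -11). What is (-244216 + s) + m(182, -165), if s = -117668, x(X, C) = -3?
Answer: -361887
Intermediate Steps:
m(f, A) = -3
(-244216 + s) + m(182, -165) = (-244216 - 117668) - 3 = -361884 - 3 = -361887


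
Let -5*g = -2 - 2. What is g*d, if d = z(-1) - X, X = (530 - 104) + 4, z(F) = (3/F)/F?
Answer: -1708/5 ≈ -341.60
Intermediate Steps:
z(F) = 3/F**2
g = 4/5 (g = -(-2 - 2)/5 = -1/5*(-4) = 4/5 ≈ 0.80000)
X = 430 (X = 426 + 4 = 430)
d = -427 (d = 3/(-1)**2 - 1*430 = 3*1 - 430 = 3 - 430 = -427)
g*d = (4/5)*(-427) = -1708/5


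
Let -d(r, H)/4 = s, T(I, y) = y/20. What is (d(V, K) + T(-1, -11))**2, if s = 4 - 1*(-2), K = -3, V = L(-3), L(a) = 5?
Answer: 241081/400 ≈ 602.70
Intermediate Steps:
T(I, y) = y/20 (T(I, y) = y*(1/20) = y/20)
V = 5
s = 6 (s = 4 + 2 = 6)
d(r, H) = -24 (d(r, H) = -4*6 = -24)
(d(V, K) + T(-1, -11))**2 = (-24 + (1/20)*(-11))**2 = (-24 - 11/20)**2 = (-491/20)**2 = 241081/400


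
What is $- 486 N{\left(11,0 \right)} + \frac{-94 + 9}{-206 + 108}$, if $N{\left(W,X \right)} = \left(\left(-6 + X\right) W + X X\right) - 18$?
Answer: $\frac{4000837}{98} \approx 40825.0$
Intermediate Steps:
$N{\left(W,X \right)} = -18 + X^{2} + W \left(-6 + X\right)$ ($N{\left(W,X \right)} = \left(W \left(-6 + X\right) + X^{2}\right) - 18 = \left(X^{2} + W \left(-6 + X\right)\right) - 18 = -18 + X^{2} + W \left(-6 + X\right)$)
$- 486 N{\left(11,0 \right)} + \frac{-94 + 9}{-206 + 108} = - 486 \left(-18 + 0^{2} - 66 + 11 \cdot 0\right) + \frac{-94 + 9}{-206 + 108} = - 486 \left(-18 + 0 - 66 + 0\right) - \frac{85}{-98} = \left(-486\right) \left(-84\right) - - \frac{85}{98} = 40824 + \frac{85}{98} = \frac{4000837}{98}$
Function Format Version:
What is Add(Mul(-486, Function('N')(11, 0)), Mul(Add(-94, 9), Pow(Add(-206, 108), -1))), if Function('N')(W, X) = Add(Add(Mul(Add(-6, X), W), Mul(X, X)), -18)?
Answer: Rational(4000837, 98) ≈ 40825.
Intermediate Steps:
Function('N')(W, X) = Add(-18, Pow(X, 2), Mul(W, Add(-6, X))) (Function('N')(W, X) = Add(Add(Mul(W, Add(-6, X)), Pow(X, 2)), -18) = Add(Add(Pow(X, 2), Mul(W, Add(-6, X))), -18) = Add(-18, Pow(X, 2), Mul(W, Add(-6, X))))
Add(Mul(-486, Function('N')(11, 0)), Mul(Add(-94, 9), Pow(Add(-206, 108), -1))) = Add(Mul(-486, Add(-18, Pow(0, 2), Mul(-6, 11), Mul(11, 0))), Mul(Add(-94, 9), Pow(Add(-206, 108), -1))) = Add(Mul(-486, Add(-18, 0, -66, 0)), Mul(-85, Pow(-98, -1))) = Add(Mul(-486, -84), Mul(-85, Rational(-1, 98))) = Add(40824, Rational(85, 98)) = Rational(4000837, 98)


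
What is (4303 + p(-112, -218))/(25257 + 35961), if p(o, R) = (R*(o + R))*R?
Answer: -15678617/61218 ≈ -256.11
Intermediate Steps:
p(o, R) = R²*(R + o) (p(o, R) = (R*(R + o))*R = R²*(R + o))
(4303 + p(-112, -218))/(25257 + 35961) = (4303 + (-218)²*(-218 - 112))/(25257 + 35961) = (4303 + 47524*(-330))/61218 = (4303 - 15682920)*(1/61218) = -15678617*1/61218 = -15678617/61218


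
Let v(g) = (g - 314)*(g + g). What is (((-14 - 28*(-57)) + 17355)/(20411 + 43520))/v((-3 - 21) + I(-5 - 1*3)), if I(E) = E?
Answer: 18937/1415688064 ≈ 1.3377e-5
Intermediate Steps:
v(g) = 2*g*(-314 + g) (v(g) = (-314 + g)*(2*g) = 2*g*(-314 + g))
(((-14 - 28*(-57)) + 17355)/(20411 + 43520))/v((-3 - 21) + I(-5 - 1*3)) = (((-14 - 28*(-57)) + 17355)/(20411 + 43520))/((2*((-3 - 21) + (-5 - 1*3))*(-314 + ((-3 - 21) + (-5 - 1*3))))) = (((-14 + 1596) + 17355)/63931)/((2*(-24 + (-5 - 3))*(-314 + (-24 + (-5 - 3))))) = ((1582 + 17355)*(1/63931))/((2*(-24 - 8)*(-314 + (-24 - 8)))) = (18937*(1/63931))/((2*(-32)*(-314 - 32))) = 18937/(63931*((2*(-32)*(-346)))) = (18937/63931)/22144 = (18937/63931)*(1/22144) = 18937/1415688064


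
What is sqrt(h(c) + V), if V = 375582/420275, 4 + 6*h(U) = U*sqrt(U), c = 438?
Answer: sqrt(14433722868 + 4641864667425*sqrt(438))/252165 ≈ 39.090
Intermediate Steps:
h(U) = -2/3 + U**(3/2)/6 (h(U) = -2/3 + (U*sqrt(U))/6 = -2/3 + U**(3/2)/6)
V = 375582/420275 (V = 375582*(1/420275) = 375582/420275 ≈ 0.89366)
sqrt(h(c) + V) = sqrt((-2/3 + 438**(3/2)/6) + 375582/420275) = sqrt((-2/3 + (438*sqrt(438))/6) + 375582/420275) = sqrt((-2/3 + 73*sqrt(438)) + 375582/420275) = sqrt(286196/1260825 + 73*sqrt(438))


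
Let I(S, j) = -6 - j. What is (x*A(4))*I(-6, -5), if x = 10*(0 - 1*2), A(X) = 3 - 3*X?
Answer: -180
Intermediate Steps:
x = -20 (x = 10*(0 - 2) = 10*(-2) = -20)
(x*A(4))*I(-6, -5) = (-20*(3 - 3*4))*(-6 - 1*(-5)) = (-20*(3 - 12))*(-6 + 5) = -20*(-9)*(-1) = 180*(-1) = -180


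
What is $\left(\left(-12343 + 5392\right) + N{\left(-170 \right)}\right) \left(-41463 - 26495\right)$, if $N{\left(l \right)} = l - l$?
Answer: $472376058$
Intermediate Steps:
$N{\left(l \right)} = 0$
$\left(\left(-12343 + 5392\right) + N{\left(-170 \right)}\right) \left(-41463 - 26495\right) = \left(\left(-12343 + 5392\right) + 0\right) \left(-41463 - 26495\right) = \left(-6951 + 0\right) \left(-67958\right) = \left(-6951\right) \left(-67958\right) = 472376058$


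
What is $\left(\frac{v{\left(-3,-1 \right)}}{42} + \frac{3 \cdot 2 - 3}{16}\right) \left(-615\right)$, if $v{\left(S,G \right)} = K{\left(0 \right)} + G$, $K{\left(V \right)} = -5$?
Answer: $- \frac{3075}{112} \approx -27.455$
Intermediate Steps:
$v{\left(S,G \right)} = -5 + G$
$\left(\frac{v{\left(-3,-1 \right)}}{42} + \frac{3 \cdot 2 - 3}{16}\right) \left(-615\right) = \left(\frac{-5 - 1}{42} + \frac{3 \cdot 2 - 3}{16}\right) \left(-615\right) = \left(\left(-6\right) \frac{1}{42} + \left(6 - 3\right) \frac{1}{16}\right) \left(-615\right) = \left(- \frac{1}{7} + 3 \cdot \frac{1}{16}\right) \left(-615\right) = \left(- \frac{1}{7} + \frac{3}{16}\right) \left(-615\right) = \frac{5}{112} \left(-615\right) = - \frac{3075}{112}$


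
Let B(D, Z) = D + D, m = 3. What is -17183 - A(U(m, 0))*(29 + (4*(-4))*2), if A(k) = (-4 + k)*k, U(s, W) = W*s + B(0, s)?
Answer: -17183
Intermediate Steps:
B(D, Z) = 2*D
U(s, W) = W*s (U(s, W) = W*s + 2*0 = W*s + 0 = W*s)
A(k) = k*(-4 + k)
-17183 - A(U(m, 0))*(29 + (4*(-4))*2) = -17183 - (0*3)*(-4 + 0*3)*(29 + (4*(-4))*2) = -17183 - 0*(-4 + 0)*(29 - 16*2) = -17183 - 0*(-4)*(29 - 32) = -17183 - 0*(-3) = -17183 - 1*0 = -17183 + 0 = -17183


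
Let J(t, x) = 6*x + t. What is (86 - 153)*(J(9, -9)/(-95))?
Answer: -603/19 ≈ -31.737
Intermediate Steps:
J(t, x) = t + 6*x
(86 - 153)*(J(9, -9)/(-95)) = (86 - 153)*((9 + 6*(-9))/(-95)) = -67*(9 - 54)*(-1)/95 = -(-3015)*(-1)/95 = -67*9/19 = -603/19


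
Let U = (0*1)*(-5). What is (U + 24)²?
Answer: 576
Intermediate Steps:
U = 0 (U = 0*(-5) = 0)
(U + 24)² = (0 + 24)² = 24² = 576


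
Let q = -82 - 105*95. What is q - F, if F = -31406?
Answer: 21349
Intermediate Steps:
q = -10057 (q = -82 - 9975 = -10057)
q - F = -10057 - 1*(-31406) = -10057 + 31406 = 21349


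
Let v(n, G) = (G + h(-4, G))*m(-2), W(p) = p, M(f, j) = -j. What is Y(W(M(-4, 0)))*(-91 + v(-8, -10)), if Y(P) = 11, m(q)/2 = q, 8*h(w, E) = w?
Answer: -539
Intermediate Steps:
h(w, E) = w/8
m(q) = 2*q
v(n, G) = 2 - 4*G (v(n, G) = (G + (⅛)*(-4))*(2*(-2)) = (G - ½)*(-4) = (-½ + G)*(-4) = 2 - 4*G)
Y(W(M(-4, 0)))*(-91 + v(-8, -10)) = 11*(-91 + (2 - 4*(-10))) = 11*(-91 + (2 + 40)) = 11*(-91 + 42) = 11*(-49) = -539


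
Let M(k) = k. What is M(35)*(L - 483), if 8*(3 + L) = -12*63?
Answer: -40635/2 ≈ -20318.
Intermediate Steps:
L = -195/2 (L = -3 + (-12*63)/8 = -3 + (⅛)*(-756) = -3 - 189/2 = -195/2 ≈ -97.500)
M(35)*(L - 483) = 35*(-195/2 - 483) = 35*(-1161/2) = -40635/2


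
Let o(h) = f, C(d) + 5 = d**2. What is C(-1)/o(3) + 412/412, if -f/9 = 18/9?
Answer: 11/9 ≈ 1.2222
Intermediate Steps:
C(d) = -5 + d**2
f = -18 (f = -162/9 = -9*2 = -18)
o(h) = -18
C(-1)/o(3) + 412/412 = (-5 + (-1)**2)/(-18) + 412/412 = (-5 + 1)*(-1/18) + 412*(1/412) = -4*(-1/18) + 1 = 2/9 + 1 = 11/9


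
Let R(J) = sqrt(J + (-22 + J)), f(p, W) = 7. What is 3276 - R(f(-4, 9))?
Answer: 3276 - 2*I*sqrt(2) ≈ 3276.0 - 2.8284*I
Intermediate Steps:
R(J) = sqrt(-22 + 2*J)
3276 - R(f(-4, 9)) = 3276 - sqrt(-22 + 2*7) = 3276 - sqrt(-22 + 14) = 3276 - sqrt(-8) = 3276 - 2*I*sqrt(2)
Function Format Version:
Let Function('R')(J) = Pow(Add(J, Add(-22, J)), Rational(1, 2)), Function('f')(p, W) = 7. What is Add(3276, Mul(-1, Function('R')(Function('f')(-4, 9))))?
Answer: Add(3276, Mul(-2, I, Pow(2, Rational(1, 2)))) ≈ Add(3276.0, Mul(-2.8284, I))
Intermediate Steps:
Function('R')(J) = Pow(Add(-22, Mul(2, J)), Rational(1, 2))
Add(3276, Mul(-1, Function('R')(Function('f')(-4, 9)))) = Add(3276, Mul(-1, Pow(Add(-22, Mul(2, 7)), Rational(1, 2)))) = Add(3276, Mul(-1, Pow(Add(-22, 14), Rational(1, 2)))) = Add(3276, Mul(-1, Pow(-8, Rational(1, 2)))) = Add(3276, Mul(-1, Mul(2, I, Pow(2, Rational(1, 2))))) = Add(3276, Mul(-2, I, Pow(2, Rational(1, 2))))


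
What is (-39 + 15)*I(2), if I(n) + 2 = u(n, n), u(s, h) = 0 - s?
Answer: 96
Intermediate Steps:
u(s, h) = -s
I(n) = -2 - n
(-39 + 15)*I(2) = (-39 + 15)*(-2 - 1*2) = -24*(-2 - 2) = -24*(-4) = 96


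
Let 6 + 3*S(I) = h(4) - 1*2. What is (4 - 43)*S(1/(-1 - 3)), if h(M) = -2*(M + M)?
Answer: 312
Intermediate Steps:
h(M) = -4*M
S(I) = -8 (S(I) = -2 + (-4*4 - 1*2)/3 = -2 + (-16 - 2)/3 = -2 + (⅓)*(-18) = -2 - 6 = -8)
(4 - 43)*S(1/(-1 - 3)) = (4 - 43)*(-8) = -39*(-8) = 312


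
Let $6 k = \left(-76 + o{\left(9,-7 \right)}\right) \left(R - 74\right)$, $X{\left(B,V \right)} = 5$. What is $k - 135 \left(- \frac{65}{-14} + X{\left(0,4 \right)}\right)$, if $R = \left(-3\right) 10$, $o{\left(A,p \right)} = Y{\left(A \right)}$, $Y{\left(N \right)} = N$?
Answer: $- \frac{5899}{42} \approx -140.45$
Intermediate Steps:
$o{\left(A,p \right)} = A$
$R = -30$
$k = \frac{3484}{3}$ ($k = \frac{\left(-76 + 9\right) \left(-30 - 74\right)}{6} = \frac{\left(-67\right) \left(-104\right)}{6} = \frac{1}{6} \cdot 6968 = \frac{3484}{3} \approx 1161.3$)
$k - 135 \left(- \frac{65}{-14} + X{\left(0,4 \right)}\right) = \frac{3484}{3} - 135 \left(- \frac{65}{-14} + 5\right) = \frac{3484}{3} - 135 \left(\left(-65\right) \left(- \frac{1}{14}\right) + 5\right) = \frac{3484}{3} - 135 \left(\frac{65}{14} + 5\right) = \frac{3484}{3} - \frac{18225}{14} = - \frac{5899}{42}$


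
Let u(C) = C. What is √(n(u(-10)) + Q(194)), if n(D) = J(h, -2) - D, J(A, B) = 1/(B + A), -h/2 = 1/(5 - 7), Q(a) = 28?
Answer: √37 ≈ 6.0828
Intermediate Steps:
h = 1 (h = -2/(5 - 7) = -2/(-2) = -2*(-½) = 1)
J(A, B) = 1/(A + B)
n(D) = -1 - D (n(D) = 1/(1 - 2) - D = 1/(-1) - D = -1 - D)
√(n(u(-10)) + Q(194)) = √((-1 - 1*(-10)) + 28) = √((-1 + 10) + 28) = √(9 + 28) = √37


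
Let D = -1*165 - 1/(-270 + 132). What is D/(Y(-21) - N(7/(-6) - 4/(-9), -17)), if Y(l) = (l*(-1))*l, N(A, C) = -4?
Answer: 22769/60306 ≈ 0.37756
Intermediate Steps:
Y(l) = -l² (Y(l) = (-l)*l = -l²)
D = -22769/138 (D = -165 - 1/(-138) = -165 - 1*(-1/138) = -165 + 1/138 = -22769/138 ≈ -164.99)
D/(Y(-21) - N(7/(-6) - 4/(-9), -17)) = -22769/(138*(-1*(-21)² - 1*(-4))) = -22769/(138*(-1*441 + 4)) = -22769/(138*(-441 + 4)) = -22769/138/(-437) = -22769/138*(-1/437) = 22769/60306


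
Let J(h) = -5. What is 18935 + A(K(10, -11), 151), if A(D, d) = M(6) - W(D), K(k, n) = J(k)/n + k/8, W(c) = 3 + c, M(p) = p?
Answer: 833197/44 ≈ 18936.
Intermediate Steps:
K(k, n) = -5/n + k/8
A(D, d) = 3 - D (A(D, d) = 6 - (3 + D) = 6 + (-3 - D) = 3 - D)
18935 + A(K(10, -11), 151) = 18935 + (3 - (-5/(-11) + (1/8)*10)) = 18935 + (3 - (-5*(-1/11) + 5/4)) = 18935 + (3 - (5/11 + 5/4)) = 18935 + (3 - 1*75/44) = 18935 + (3 - 75/44) = 18935 + 57/44 = 833197/44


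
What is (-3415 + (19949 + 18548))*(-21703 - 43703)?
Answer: -2294573292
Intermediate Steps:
(-3415 + (19949 + 18548))*(-21703 - 43703) = (-3415 + 38497)*(-65406) = 35082*(-65406) = -2294573292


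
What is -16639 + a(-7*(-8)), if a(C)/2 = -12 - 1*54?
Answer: -16771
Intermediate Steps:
a(C) = -132 (a(C) = 2*(-12 - 1*54) = 2*(-12 - 54) = 2*(-66) = -132)
-16639 + a(-7*(-8)) = -16639 - 132 = -16771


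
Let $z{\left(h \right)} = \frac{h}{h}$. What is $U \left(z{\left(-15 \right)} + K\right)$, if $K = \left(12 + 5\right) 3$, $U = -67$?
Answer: $-3484$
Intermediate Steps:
$z{\left(h \right)} = 1$
$K = 51$ ($K = 17 \cdot 3 = 51$)
$U \left(z{\left(-15 \right)} + K\right) = - 67 \left(1 + 51\right) = \left(-67\right) 52 = -3484$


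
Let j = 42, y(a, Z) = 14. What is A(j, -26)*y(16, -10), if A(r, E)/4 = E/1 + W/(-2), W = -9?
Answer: -1204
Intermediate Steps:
A(r, E) = 18 + 4*E (A(r, E) = 4*(E/1 - 9/(-2)) = 4*(E*1 - 9*(-½)) = 4*(E + 9/2) = 4*(9/2 + E) = 18 + 4*E)
A(j, -26)*y(16, -10) = (18 + 4*(-26))*14 = (18 - 104)*14 = -86*14 = -1204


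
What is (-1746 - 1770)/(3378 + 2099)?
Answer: -3516/5477 ≈ -0.64196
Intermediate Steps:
(-1746 - 1770)/(3378 + 2099) = -3516/5477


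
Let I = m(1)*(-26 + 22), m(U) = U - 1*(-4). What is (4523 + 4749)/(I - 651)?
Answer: -152/11 ≈ -13.818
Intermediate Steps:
m(U) = 4 + U (m(U) = U + 4 = 4 + U)
I = -20 (I = (4 + 1)*(-26 + 22) = 5*(-4) = -20)
(4523 + 4749)/(I - 651) = (4523 + 4749)/(-20 - 651) = 9272/(-671) = 9272*(-1/671) = -152/11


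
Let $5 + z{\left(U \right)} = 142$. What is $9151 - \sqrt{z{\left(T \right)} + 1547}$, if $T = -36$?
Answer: $9151 - 2 \sqrt{421} \approx 9110.0$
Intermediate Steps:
$z{\left(U \right)} = 137$ ($z{\left(U \right)} = -5 + 142 = 137$)
$9151 - \sqrt{z{\left(T \right)} + 1547} = 9151 - \sqrt{137 + 1547} = 9151 - \sqrt{1684} = 9151 - 2 \sqrt{421}$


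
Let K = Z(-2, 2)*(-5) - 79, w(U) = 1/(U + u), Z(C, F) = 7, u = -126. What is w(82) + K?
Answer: -5017/44 ≈ -114.02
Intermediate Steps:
w(U) = 1/(-126 + U) (w(U) = 1/(U - 126) = 1/(-126 + U))
K = -114 (K = 7*(-5) - 79 = -35 - 79 = -114)
w(82) + K = 1/(-126 + 82) - 114 = 1/(-44) - 114 = -1/44 - 114 = -5017/44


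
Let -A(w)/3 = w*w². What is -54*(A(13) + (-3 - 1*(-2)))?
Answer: 355968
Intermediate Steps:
A(w) = -3*w³ (A(w) = -3*w*w² = -3*w³)
-54*(A(13) + (-3 - 1*(-2))) = -54*(-3*13³ + (-3 - 1*(-2))) = -54*(-3*2197 + (-3 + 2)) = -54*(-6591 - 1) = -54*(-6592) = 355968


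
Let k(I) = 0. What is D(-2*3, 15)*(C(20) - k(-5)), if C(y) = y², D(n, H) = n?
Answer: -2400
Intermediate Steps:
D(-2*3, 15)*(C(20) - k(-5)) = (-2*3)*(20² - 1*0) = -6*(400 + 0) = -6*400 = -2400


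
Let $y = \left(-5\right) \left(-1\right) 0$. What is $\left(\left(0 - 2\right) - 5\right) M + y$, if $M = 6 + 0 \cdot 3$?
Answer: $-42$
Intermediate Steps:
$y = 0$ ($y = 5 \cdot 0 = 0$)
$M = 6$ ($M = 6 + 0 = 6$)
$\left(\left(0 - 2\right) - 5\right) M + y = \left(\left(0 - 2\right) - 5\right) 6 + 0 = \left(-2 - 5\right) 6 + 0 = \left(-7\right) 6 + 0 = -42 + 0 = -42$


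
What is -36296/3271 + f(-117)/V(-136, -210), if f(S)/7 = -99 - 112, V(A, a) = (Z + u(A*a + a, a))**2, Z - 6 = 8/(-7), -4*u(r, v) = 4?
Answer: -263191867/2384559 ≈ -110.37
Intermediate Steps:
u(r, v) = -1 (u(r, v) = -1/4*4 = -1)
Z = 34/7 (Z = 6 + 8/(-7) = 6 + 8*(-1/7) = 6 - 8/7 = 34/7 ≈ 4.8571)
V(A, a) = 729/49 (V(A, a) = (34/7 - 1)**2 = (27/7)**2 = 729/49)
f(S) = -1477 (f(S) = 7*(-99 - 112) = 7*(-211) = -1477)
-36296/3271 + f(-117)/V(-136, -210) = -36296/3271 - 1477/729/49 = -36296*1/3271 - 1477*49/729 = -36296/3271 - 72373/729 = -263191867/2384559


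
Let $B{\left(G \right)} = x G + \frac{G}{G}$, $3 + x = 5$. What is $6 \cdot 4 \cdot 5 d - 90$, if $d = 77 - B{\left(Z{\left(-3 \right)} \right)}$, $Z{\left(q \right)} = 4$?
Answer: $8070$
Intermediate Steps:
$x = 2$ ($x = -3 + 5 = 2$)
$B{\left(G \right)} = 1 + 2 G$ ($B{\left(G \right)} = 2 G + \frac{G}{G} = 2 G + 1 = 1 + 2 G$)
$d = 68$ ($d = 77 - \left(1 + 2 \cdot 4\right) = 77 - \left(1 + 8\right) = 77 - 9 = 68$)
$6 \cdot 4 \cdot 5 d - 90 = 6 \cdot 4 \cdot 5 \cdot 68 - 90 = 24 \cdot 5 \cdot 68 - 90 = 120 \cdot 68 - 90 = 8160 - 90 = 8070$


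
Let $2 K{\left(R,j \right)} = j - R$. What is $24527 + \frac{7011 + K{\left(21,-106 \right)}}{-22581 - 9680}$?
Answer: $\frac{1582517199}{64522} \approx 24527.0$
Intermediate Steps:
$K{\left(R,j \right)} = \frac{j}{2} - \frac{R}{2}$ ($K{\left(R,j \right)} = \frac{j - R}{2} = \frac{j}{2} - \frac{R}{2}$)
$24527 + \frac{7011 + K{\left(21,-106 \right)}}{-22581 - 9680} = 24527 + \frac{7011 + \left(\frac{1}{2} \left(-106\right) - \frac{21}{2}\right)}{-22581 - 9680} = 24527 + \frac{7011 - \frac{127}{2}}{-32261} = 24527 + \left(7011 - \frac{127}{2}\right) \left(- \frac{1}{32261}\right) = 24527 + \frac{13895}{2} \left(- \frac{1}{32261}\right) = 24527 - \frac{13895}{64522} = \frac{1582517199}{64522}$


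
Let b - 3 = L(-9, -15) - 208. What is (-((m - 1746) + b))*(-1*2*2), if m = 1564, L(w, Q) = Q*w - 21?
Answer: -1092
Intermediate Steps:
L(w, Q) = -21 + Q*w
b = -91 (b = 3 + ((-21 - 15*(-9)) - 208) = 3 + ((-21 + 135) - 208) = 3 + (114 - 208) = 3 - 94 = -91)
(-((m - 1746) + b))*(-1*2*2) = (-((1564 - 1746) - 91))*(-1*2*2) = (-(-182 - 91))*(-2*2) = -1*(-273)*(-4) = 273*(-4) = -1092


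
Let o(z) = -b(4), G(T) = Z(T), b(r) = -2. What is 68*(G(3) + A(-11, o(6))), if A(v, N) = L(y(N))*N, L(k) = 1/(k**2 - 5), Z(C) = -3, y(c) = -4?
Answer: -2108/11 ≈ -191.64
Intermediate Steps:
G(T) = -3
L(k) = 1/(-5 + k**2)
o(z) = 2 (o(z) = -1*(-2) = 2)
A(v, N) = N/11 (A(v, N) = N/(-5 + (-4)**2) = N/(-5 + 16) = N/11)
68*(G(3) + A(-11, o(6))) = 68*(-3 + (1/11)*2) = 68*(-3 + 2/11) = 68*(-31/11) = -2108/11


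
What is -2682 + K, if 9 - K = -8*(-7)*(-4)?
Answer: -2449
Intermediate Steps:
K = 233 (K = 9 - (-8*(-7))*(-4) = 9 - 56*(-4) = 9 - 1*(-224) = 9 + 224 = 233)
-2682 + K = -2682 + 233 = -2449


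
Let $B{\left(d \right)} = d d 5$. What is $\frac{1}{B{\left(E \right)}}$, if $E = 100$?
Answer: $\frac{1}{50000} \approx 2.0 \cdot 10^{-5}$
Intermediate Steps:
$B{\left(d \right)} = 5 d^{2}$ ($B{\left(d \right)} = d^{2} \cdot 5 = 5 d^{2}$)
$\frac{1}{B{\left(E \right)}} = \frac{1}{5 \cdot 100^{2}} = \frac{1}{5 \cdot 10000} = \frac{1}{50000}$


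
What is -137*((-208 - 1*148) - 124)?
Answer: 65760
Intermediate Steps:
-137*((-208 - 1*148) - 124) = -137*((-208 - 148) - 124) = -137*(-356 - 124) = -137*(-480) = 65760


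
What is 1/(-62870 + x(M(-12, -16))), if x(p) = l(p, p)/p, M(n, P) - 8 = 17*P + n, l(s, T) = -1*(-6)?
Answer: -46/2892021 ≈ -1.5906e-5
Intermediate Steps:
l(s, T) = 6
M(n, P) = 8 + n + 17*P (M(n, P) = 8 + (17*P + n) = 8 + (n + 17*P) = 8 + n + 17*P)
x(p) = 6/p
1/(-62870 + x(M(-12, -16))) = 1/(-62870 + 6/(8 - 12 + 17*(-16))) = 1/(-62870 + 6/(8 - 12 - 272)) = 1/(-62870 + 6/(-276)) = 1/(-62870 + 6*(-1/276)) = 1/(-62870 - 1/46) = 1/(-2892021/46) = -46/2892021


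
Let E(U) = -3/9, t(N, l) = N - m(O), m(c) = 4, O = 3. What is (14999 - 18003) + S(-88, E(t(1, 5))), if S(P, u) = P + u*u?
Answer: -27827/9 ≈ -3091.9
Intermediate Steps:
t(N, l) = -4 + N (t(N, l) = N - 1*4 = N - 4 = -4 + N)
E(U) = -⅓ (E(U) = -3*⅑ = -⅓)
S(P, u) = P + u²
(14999 - 18003) + S(-88, E(t(1, 5))) = (14999 - 18003) + (-88 + (-⅓)²) = -3004 + (-88 + ⅑) = -3004 - 791/9 = -27827/9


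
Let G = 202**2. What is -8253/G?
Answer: -8253/40804 ≈ -0.20226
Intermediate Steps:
G = 40804
-8253/G = -8253/40804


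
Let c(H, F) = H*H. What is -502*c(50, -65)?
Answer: -1255000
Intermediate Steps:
c(H, F) = H²
-502*c(50, -65) = -502*50² = -502*2500 = -1255000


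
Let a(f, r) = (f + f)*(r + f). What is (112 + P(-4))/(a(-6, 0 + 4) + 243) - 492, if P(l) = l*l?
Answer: -131236/267 ≈ -491.52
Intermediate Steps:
a(f, r) = 2*f*(f + r) (a(f, r) = (2*f)*(f + r) = 2*f*(f + r))
P(l) = l²
(112 + P(-4))/(a(-6, 0 + 4) + 243) - 492 = (112 + (-4)²)/(2*(-6)*(-6 + (0 + 4)) + 243) - 492 = (112 + 16)/(2*(-6)*(-6 + 4) + 243) - 492 = 128/(2*(-6)*(-2) + 243) - 492 = 128/(24 + 243) - 492 = 128/267 - 492 = -131236/267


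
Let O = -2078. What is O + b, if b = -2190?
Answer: -4268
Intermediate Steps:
O + b = -2078 - 2190 = -4268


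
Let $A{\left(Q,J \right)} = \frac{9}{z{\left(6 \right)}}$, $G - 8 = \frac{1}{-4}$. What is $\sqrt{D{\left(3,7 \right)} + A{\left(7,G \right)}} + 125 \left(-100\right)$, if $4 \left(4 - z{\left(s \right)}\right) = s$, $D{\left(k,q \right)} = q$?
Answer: $-12500 + \frac{\sqrt{265}}{5} \approx -12497.0$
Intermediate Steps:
$G = \frac{31}{4}$ ($G = 8 + \frac{1}{-4} = 8 - \frac{1}{4} = \frac{31}{4} \approx 7.75$)
$z{\left(s \right)} = 4 - \frac{s}{4}$
$A{\left(Q,J \right)} = \frac{18}{5}$ ($A{\left(Q,J \right)} = \frac{9}{4 - \frac{3}{2}} = \frac{9}{\frac{5}{2}} = 9 \cdot \frac{2}{5} = \frac{18}{5}$)
$\sqrt{D{\left(3,7 \right)} + A{\left(7,G \right)}} + 125 \left(-100\right) = \sqrt{7 + \frac{18}{5}} + 125 \left(-100\right) = \sqrt{\frac{53}{5}} - 12500 = \frac{\sqrt{265}}{5} - 12500 = -12500 + \frac{\sqrt{265}}{5}$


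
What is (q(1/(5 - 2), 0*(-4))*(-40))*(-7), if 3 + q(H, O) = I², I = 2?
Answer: 280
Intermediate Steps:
q(H, O) = 1 (q(H, O) = -3 + 2² = -3 + 4 = 1)
(q(1/(5 - 2), 0*(-4))*(-40))*(-7) = (1*(-40))*(-7) = -40*(-7) = 280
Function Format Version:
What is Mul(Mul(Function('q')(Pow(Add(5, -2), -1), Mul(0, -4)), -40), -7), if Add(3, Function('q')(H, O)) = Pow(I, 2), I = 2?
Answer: 280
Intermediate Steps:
Function('q')(H, O) = 1 (Function('q')(H, O) = Add(-3, Pow(2, 2)) = Add(-3, 4) = 1)
Mul(Mul(Function('q')(Pow(Add(5, -2), -1), Mul(0, -4)), -40), -7) = Mul(Mul(1, -40), -7) = Mul(-40, -7) = 280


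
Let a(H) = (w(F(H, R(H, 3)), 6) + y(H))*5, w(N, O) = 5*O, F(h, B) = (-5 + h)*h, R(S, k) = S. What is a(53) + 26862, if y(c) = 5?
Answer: 27037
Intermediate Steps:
F(h, B) = h*(-5 + h)
a(H) = 175 (a(H) = (5*6 + 5)*5 = (30 + 5)*5 = 35*5 = 175)
a(53) + 26862 = 175 + 26862 = 27037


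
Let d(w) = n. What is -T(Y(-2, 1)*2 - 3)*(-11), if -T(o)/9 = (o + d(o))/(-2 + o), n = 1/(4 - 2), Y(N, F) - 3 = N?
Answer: -33/2 ≈ -16.500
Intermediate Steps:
Y(N, F) = 3 + N
n = 1/2 ≈ 0.50000
d(w) = 1/2
T(o) = -9*(1/2 + o)/(-2 + o) (T(o) = -9*(o + 1/2)/(-2 + o) = -9*(1/2 + o)/(-2 + o))
-T(Y(-2, 1)*2 - 3)*(-11) = -9*(-1 - 2*((3 - 2)*2 - 3))/(2*(-2 + ((3 - 2)*2 - 3)))*(-11) = -9*(-1 - 2*(1*2 - 3))/(2*(-2 + (1*2 - 3)))*(-11) = -9*(-1 - 2*(2 - 3))/(2*(-2 + (2 - 3)))*(-11) = -9*(-1 - 2*(-1))/(2*(-2 - 1))*(-11) = -(9/2)*(-1 + 2)/(-3)*(-11) = -(9/2)*(-1/3)*1*(-11) = -(-3)*(-11)/2 = -1*33/2 = -33/2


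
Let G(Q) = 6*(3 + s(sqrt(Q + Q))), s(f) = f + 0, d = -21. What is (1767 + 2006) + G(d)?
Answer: 3791 + 6*I*sqrt(42) ≈ 3791.0 + 38.884*I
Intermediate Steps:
s(f) = f
G(Q) = 18 + 6*sqrt(2)*sqrt(Q) (G(Q) = 6*(3 + sqrt(Q + Q)) = 6*(3 + sqrt(2*Q)) = 6*(3 + sqrt(2)*sqrt(Q)) = 18 + 6*sqrt(2)*sqrt(Q))
(1767 + 2006) + G(d) = (1767 + 2006) + (18 + 6*sqrt(2)*sqrt(-21)) = 3773 + (18 + 6*sqrt(2)*(I*sqrt(21))) = 3773 + (18 + 6*I*sqrt(42)) = 3791 + 6*I*sqrt(42)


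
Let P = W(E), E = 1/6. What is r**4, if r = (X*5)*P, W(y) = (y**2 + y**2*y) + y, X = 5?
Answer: 1335469140625/2176782336 ≈ 613.51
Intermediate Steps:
E = 1/6 ≈ 0.16667
W(y) = y + y**2 + y**3 (W(y) = (y**2 + y**3) + y = y + y**2 + y**3)
P = 43/216 (P = (1 + 1/6 + (1/6)**2)/6 = (1 + 1/6 + 1/36)/6 = (1/6)*(43/36) = 43/216 ≈ 0.19907)
r = 1075/216 (r = (5*5)*(43/216) = 25*(43/216) = 1075/216 ≈ 4.9769)
r**4 = (1075/216)**4 = 1335469140625/2176782336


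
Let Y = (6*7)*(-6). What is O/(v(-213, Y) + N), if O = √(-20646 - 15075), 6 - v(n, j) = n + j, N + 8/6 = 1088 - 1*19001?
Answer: -567*I/52330 ≈ -0.010835*I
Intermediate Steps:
N = -53743/3 (N = -4/3 + (1088 - 1*19001) = -4/3 + (1088 - 19001) = -4/3 - 17913 = -53743/3 ≈ -17914.)
Y = -252 (Y = 42*(-6) = -252)
v(n, j) = 6 - j - n (v(n, j) = 6 - (n + j) = 6 - (j + n) = 6 + (-j - n) = 6 - j - n)
O = 189*I (O = √(-35721) = 189*I ≈ 189.0*I)
O/(v(-213, Y) + N) = (189*I)/((6 - 1*(-252) - 1*(-213)) - 53743/3) = (189*I)/((6 + 252 + 213) - 53743/3) = (189*I)/(471 - 53743/3) = (189*I)/(-52330/3) = (189*I)*(-3/52330) = -567*I/52330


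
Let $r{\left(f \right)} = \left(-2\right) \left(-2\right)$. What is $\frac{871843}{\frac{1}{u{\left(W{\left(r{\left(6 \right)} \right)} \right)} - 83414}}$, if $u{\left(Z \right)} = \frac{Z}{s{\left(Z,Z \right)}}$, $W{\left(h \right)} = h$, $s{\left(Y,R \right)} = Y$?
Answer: $-72723040159$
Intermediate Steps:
$r{\left(f \right)} = 4$
$u{\left(Z \right)} = 1$ ($u{\left(Z \right)} = \frac{Z}{Z} = 1$)
$\frac{871843}{\frac{1}{u{\left(W{\left(r{\left(6 \right)} \right)} \right)} - 83414}} = \frac{871843}{\frac{1}{1 - 83414}} = \frac{871843}{\frac{1}{-83413}} = \frac{871843}{- \frac{1}{83413}} = 871843 \left(-83413\right) = -72723040159$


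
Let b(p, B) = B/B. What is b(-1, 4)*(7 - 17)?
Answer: -10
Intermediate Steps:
b(p, B) = 1
b(-1, 4)*(7 - 17) = 1*(7 - 17) = 1*(-10) = -10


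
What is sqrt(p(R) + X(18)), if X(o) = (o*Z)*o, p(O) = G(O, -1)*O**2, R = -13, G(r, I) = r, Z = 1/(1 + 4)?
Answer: I*sqrt(53305)/5 ≈ 46.176*I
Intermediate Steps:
Z = 1/5 ≈ 0.20000
p(O) = O**3 (p(O) = O*O**2 = O**3)
X(o) = o**2/5 (X(o) = (o*(1/5))*o = (o/5)*o = o**2/5)
sqrt(p(R) + X(18)) = sqrt((-13)**3 + (1/5)*18**2) = sqrt(-2197 + (1/5)*324) = sqrt(-2197 + 324/5) = sqrt(-10661/5) = I*sqrt(53305)/5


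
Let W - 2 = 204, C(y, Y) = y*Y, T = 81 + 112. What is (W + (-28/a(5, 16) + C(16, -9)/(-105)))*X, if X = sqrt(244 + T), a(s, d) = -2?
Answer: 7748*sqrt(437)/35 ≈ 4627.7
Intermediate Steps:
T = 193
C(y, Y) = Y*y
W = 206 (W = 2 + 204 = 206)
X = sqrt(437) (X = sqrt(244 + 193) = sqrt(437) ≈ 20.905)
(W + (-28/a(5, 16) + C(16, -9)/(-105)))*X = (206 + (-28/(-2) - 9*16/(-105)))*sqrt(437) = (206 + (-28*(-1/2) - 144*(-1/105)))*sqrt(437) = (206 + (14 + 48/35))*sqrt(437) = (206 + 538/35)*sqrt(437) = 7748*sqrt(437)/35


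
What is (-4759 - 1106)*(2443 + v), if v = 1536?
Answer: -23336835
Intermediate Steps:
(-4759 - 1106)*(2443 + v) = (-4759 - 1106)*(2443 + 1536) = -5865*3979 = -23336835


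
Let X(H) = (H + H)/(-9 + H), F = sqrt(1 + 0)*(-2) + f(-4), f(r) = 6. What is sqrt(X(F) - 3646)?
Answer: I*sqrt(91190)/5 ≈ 60.395*I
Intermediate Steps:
F = 4 (F = sqrt(1 + 0)*(-2) + 6 = sqrt(1)*(-2) + 6 = 1*(-2) + 6 = -2 + 6 = 4)
X(H) = 2*H/(-9 + H) (X(H) = (2*H)/(-9 + H) = 2*H/(-9 + H))
sqrt(X(F) - 3646) = sqrt(2*4/(-9 + 4) - 3646) = sqrt(2*4/(-5) - 3646) = sqrt(2*4*(-1/5) - 3646) = sqrt(-8/5 - 3646) = sqrt(-18238/5) = I*sqrt(91190)/5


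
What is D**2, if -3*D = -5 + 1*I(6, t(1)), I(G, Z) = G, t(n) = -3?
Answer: 1/9 ≈ 0.11111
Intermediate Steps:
D = -1/3 (D = -(-5 + 1*6)/3 = -(-5 + 6)/3 = -1/3*1 = -1/3 ≈ -0.33333)
D**2 = (-1/3)**2 = 1/9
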